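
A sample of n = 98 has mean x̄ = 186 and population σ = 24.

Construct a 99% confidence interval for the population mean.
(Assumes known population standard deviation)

Answer: (179.7547, 192.2453)

Derivation:
Confidence level: 99%, α = 0.01
z_0.005 = 2.576
SE = σ/√n = 24/√98 = 2.4244
Margin of error = 2.576 × 2.4244 = 6.2453
CI: x̄ ± margin = 186 ± 6.2453
CI: (179.7547, 192.2453)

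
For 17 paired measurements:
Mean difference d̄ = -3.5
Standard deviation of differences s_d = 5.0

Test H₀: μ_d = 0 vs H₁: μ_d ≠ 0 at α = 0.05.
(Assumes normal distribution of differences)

Answer: t = -2.8861, reject H₀

Derivation:
df = n - 1 = 16
SE = s_d/√n = 5.0/√17 = 1.2127
t = d̄/SE = -3.5/1.2127 = -2.8861
Critical value: t_{0.025,16} = ±2.120
p-value ≈ 0.0107
Decision: reject H₀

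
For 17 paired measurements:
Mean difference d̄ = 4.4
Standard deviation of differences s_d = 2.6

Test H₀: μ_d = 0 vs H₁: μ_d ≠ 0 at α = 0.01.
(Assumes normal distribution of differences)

df = n - 1 = 16
SE = s_d/√n = 2.6/√17 = 0.6306
t = d̄/SE = 4.4/0.6306 = 6.9775
Critical value: t_{0.005,16} = ±2.921
p-value < 0.0001
Decision: reject H₀

Answer: t = 6.9775, reject H₀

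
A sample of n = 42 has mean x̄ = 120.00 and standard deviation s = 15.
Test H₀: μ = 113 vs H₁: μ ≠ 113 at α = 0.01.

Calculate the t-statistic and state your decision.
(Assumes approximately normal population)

Answer: t = 3.0243, reject H₀

Derivation:
df = n - 1 = 41
SE = s/√n = 15/√42 = 2.3146
t = (x̄ - μ₀)/SE = (120.00 - 113)/2.3146 = 3.0243
Critical value: t_{0.005,41} = ±2.701
p-value ≈ 0.0043
Decision: reject H₀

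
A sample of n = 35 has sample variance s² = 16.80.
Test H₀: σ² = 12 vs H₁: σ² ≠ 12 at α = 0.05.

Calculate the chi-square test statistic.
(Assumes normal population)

df = n - 1 = 34
χ² = (n-1)s²/σ₀² = 34×16.80/12 = 47.6000
Critical values: χ²_{0.975,34} = 19.806, χ²_{0.025,34} = 51.966
Rejection region: χ² < 19.806 or χ² > 51.966
Decision: fail to reject H₀

Answer: χ² = 47.6000, fail to reject H₀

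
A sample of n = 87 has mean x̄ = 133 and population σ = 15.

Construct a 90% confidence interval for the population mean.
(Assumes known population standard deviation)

Confidence level: 90%, α = 0.1
z_0.05 = 1.645
SE = σ/√n = 15/√87 = 1.6082
Margin of error = 1.645 × 1.6082 = 2.6455
CI: x̄ ± margin = 133 ± 2.6455
CI: (130.3545, 135.6455)

Answer: (130.3545, 135.6455)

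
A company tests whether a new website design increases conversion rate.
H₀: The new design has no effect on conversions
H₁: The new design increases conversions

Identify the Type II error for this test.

Answer: Keeping the old design when the new one would have increased conversions

Derivation:
Type I error: rejecting H₀ when it is actually true (false positive).
Type II error: failing to reject H₀ when H₁ is actually true (false negative).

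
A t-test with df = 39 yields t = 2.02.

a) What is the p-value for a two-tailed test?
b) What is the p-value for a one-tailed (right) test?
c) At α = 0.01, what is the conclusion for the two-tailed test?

Using t-distribution with df = 39:
a) Two-tailed: p = 2×P(T > 2.02) = 0.0503
b) One-tailed: p = P(T > 2.02) = 0.0251
c) 0.0503 ≥ 0.01, fail to reject H₀

Answer: a) 0.0503, b) 0.0251, c) fail to reject H₀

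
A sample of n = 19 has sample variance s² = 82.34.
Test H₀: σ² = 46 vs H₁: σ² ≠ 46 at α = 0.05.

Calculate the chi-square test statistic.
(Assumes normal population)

Answer: χ² = 32.2200, reject H₀

Derivation:
df = n - 1 = 18
χ² = (n-1)s²/σ₀² = 18×82.34/46 = 32.2200
Critical values: χ²_{0.975,18} = 8.231, χ²_{0.025,18} = 31.526
Rejection region: χ² < 8.231 or χ² > 31.526
Decision: reject H₀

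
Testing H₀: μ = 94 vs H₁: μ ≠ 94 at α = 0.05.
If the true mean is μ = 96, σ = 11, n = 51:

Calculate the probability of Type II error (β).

SE = σ/√n = 11/√51 = 1.5403
Critical values: μ₀ ± z_0.025×SE = 94 ± 1.960×1.5403
Acceptance region: (90.9810, 97.0190)
Under H₁ (μ = 96): z_high = (97.0190 - 96)/1.5403 = 0.6616, z_low = (90.9810 - 96)/1.5403 = -3.2585
β = P(not reject | H₁) = Φ(0.6616) - Φ(-3.2585) ≈ 0.7453

Answer: β ≈ 0.7453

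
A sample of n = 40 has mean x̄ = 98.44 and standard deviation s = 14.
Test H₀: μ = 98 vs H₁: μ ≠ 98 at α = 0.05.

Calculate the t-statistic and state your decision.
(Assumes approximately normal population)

Answer: t = 0.1988, fail to reject H₀

Derivation:
df = n - 1 = 39
SE = s/√n = 14/√40 = 2.2136
t = (x̄ - μ₀)/SE = (98.44 - 98)/2.2136 = 0.1988
Critical value: t_{0.025,39} = ±2.023
p-value ≈ 0.8435
Decision: fail to reject H₀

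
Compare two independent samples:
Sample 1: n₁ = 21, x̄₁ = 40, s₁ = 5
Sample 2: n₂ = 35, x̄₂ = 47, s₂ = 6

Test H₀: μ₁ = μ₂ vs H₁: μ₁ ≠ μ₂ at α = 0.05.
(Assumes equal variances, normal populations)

Pooled variance: s²_p = [20×5² + 34×6²]/(54) = 31.9259
s_p = 5.6503
SE = s_p×√(1/n₁ + 1/n₂) = 5.6503×√(1/21 + 1/35) = 1.5596
t = (x̄₁ - x̄₂)/SE = (40 - 47)/1.5596 = -4.4883
df = 54, t-critical = ±2.005
Decision: reject H₀

Answer: t = -4.4883, reject H₀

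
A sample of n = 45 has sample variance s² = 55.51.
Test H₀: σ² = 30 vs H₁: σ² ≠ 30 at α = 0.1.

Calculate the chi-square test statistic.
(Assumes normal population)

Answer: χ² = 81.4147, reject H₀

Derivation:
df = n - 1 = 44
χ² = (n-1)s²/σ₀² = 44×55.51/30 = 81.4147
Critical values: χ²_{0.95,44} = 29.787, χ²_{0.05,44} = 60.481
Rejection region: χ² < 29.787 or χ² > 60.481
Decision: reject H₀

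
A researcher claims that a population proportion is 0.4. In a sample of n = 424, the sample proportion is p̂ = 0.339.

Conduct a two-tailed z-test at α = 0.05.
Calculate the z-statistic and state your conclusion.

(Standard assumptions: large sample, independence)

H₀: p = 0.4, H₁: p ≠ 0.4
Standard error: SE = √(p₀(1-p₀)/n) = √(0.4×0.6/424) = 0.023792
z-statistic: z = (p̂ - p₀)/SE = (0.339 - 0.4)/0.023792 = -2.5639
Critical value: z_0.025 = ±1.960
p-value = 0.0104
Decision: reject H₀ at α = 0.05

Answer: z = -2.5639, reject H₀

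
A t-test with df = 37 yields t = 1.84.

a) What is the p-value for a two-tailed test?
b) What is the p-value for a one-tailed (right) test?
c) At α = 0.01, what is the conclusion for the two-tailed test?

Using t-distribution with df = 37:
a) Two-tailed: p = 2×P(T > 1.84) = 0.0738
b) One-tailed: p = P(T > 1.84) = 0.0369
c) 0.0738 ≥ 0.01, fail to reject H₀

Answer: a) 0.0738, b) 0.0369, c) fail to reject H₀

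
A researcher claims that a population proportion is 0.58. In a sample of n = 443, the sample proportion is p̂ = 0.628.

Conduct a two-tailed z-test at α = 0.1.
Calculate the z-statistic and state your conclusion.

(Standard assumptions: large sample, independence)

H₀: p = 0.58, H₁: p ≠ 0.58
Standard error: SE = √(p₀(1-p₀)/n) = √(0.58×0.42/443) = 0.023450
z-statistic: z = (p̂ - p₀)/SE = (0.628 - 0.58)/0.023450 = 2.0469
Critical value: z_0.05 = ±1.645
p-value = 0.0407
Decision: reject H₀ at α = 0.1

Answer: z = 2.0469, reject H₀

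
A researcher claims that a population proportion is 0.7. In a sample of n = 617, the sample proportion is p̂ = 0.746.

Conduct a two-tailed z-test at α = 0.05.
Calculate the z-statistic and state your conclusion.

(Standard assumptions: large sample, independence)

H₀: p = 0.7, H₁: p ≠ 0.7
Standard error: SE = √(p₀(1-p₀)/n) = √(0.7×0.3/617) = 0.018449
z-statistic: z = (p̂ - p₀)/SE = (0.746 - 0.7)/0.018449 = 2.4934
Critical value: z_0.025 = ±1.960
p-value = 0.0127
Decision: reject H₀ at α = 0.05

Answer: z = 2.4934, reject H₀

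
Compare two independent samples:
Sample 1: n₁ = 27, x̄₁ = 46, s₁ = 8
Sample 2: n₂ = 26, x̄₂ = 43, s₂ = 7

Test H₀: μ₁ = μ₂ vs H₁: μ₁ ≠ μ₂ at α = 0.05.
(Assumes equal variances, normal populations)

Answer: t = 1.4507, fail to reject H₀

Derivation:
Pooled variance: s²_p = [26×8² + 25×7²]/(51) = 56.6471
s_p = 7.5264
SE = s_p×√(1/n₁ + 1/n₂) = 7.5264×√(1/27 + 1/26) = 2.0680
t = (x̄₁ - x̄₂)/SE = (46 - 43)/2.0680 = 1.4507
df = 51, t-critical = ±2.008
Decision: fail to reject H₀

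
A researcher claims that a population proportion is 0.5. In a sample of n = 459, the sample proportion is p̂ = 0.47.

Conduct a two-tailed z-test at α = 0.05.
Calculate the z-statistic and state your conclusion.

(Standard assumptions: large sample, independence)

H₀: p = 0.5, H₁: p ≠ 0.5
Standard error: SE = √(p₀(1-p₀)/n) = √(0.5×0.5/459) = 0.023338
z-statistic: z = (p̂ - p₀)/SE = (0.47 - 0.5)/0.023338 = -1.2855
Critical value: z_0.025 = ±1.960
p-value = 0.1986
Decision: fail to reject H₀ at α = 0.05

Answer: z = -1.2855, fail to reject H₀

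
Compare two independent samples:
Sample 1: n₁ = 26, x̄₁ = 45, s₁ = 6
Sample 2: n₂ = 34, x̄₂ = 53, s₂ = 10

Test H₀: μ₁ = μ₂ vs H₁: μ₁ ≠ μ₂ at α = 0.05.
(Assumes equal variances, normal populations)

Answer: t = -3.6085, reject H₀

Derivation:
Pooled variance: s²_p = [25×6² + 33×10²]/(58) = 72.4138
s_p = 8.5096
SE = s_p×√(1/n₁ + 1/n₂) = 8.5096×√(1/26 + 1/34) = 2.2170
t = (x̄₁ - x̄₂)/SE = (45 - 53)/2.2170 = -3.6085
df = 58, t-critical = ±2.002
Decision: reject H₀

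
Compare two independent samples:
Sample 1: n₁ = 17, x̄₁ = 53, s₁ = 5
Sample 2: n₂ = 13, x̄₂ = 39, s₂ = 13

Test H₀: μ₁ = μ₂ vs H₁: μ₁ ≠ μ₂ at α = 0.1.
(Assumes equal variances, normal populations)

Answer: t = 4.0806, reject H₀

Derivation:
Pooled variance: s²_p = [16×5² + 12×13²]/(28) = 86.7143
s_p = 9.3121
SE = s_p×√(1/n₁ + 1/n₂) = 9.3121×√(1/17 + 1/13) = 3.4309
t = (x̄₁ - x̄₂)/SE = (53 - 39)/3.4309 = 4.0806
df = 28, t-critical = ±1.701
Decision: reject H₀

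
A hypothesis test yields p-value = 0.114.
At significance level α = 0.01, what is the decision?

Compare p-value to α:
0.114 ≥ 0.01
Decision: fail to reject H₀

Answer: fail to reject H₀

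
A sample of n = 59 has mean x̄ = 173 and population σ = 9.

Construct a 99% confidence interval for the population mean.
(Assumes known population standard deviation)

Confidence level: 99%, α = 0.01
z_0.005 = 2.576
SE = σ/√n = 9/√59 = 1.1717
Margin of error = 2.576 × 1.1717 = 3.0183
CI: x̄ ± margin = 173 ± 3.0183
CI: (169.9817, 176.0183)

Answer: (169.9817, 176.0183)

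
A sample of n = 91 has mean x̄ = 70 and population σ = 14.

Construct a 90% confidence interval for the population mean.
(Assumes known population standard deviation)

Answer: (67.5858, 72.4142)

Derivation:
Confidence level: 90%, α = 0.1
z_0.05 = 1.645
SE = σ/√n = 14/√91 = 1.4676
Margin of error = 1.645 × 1.4676 = 2.4142
CI: x̄ ± margin = 70 ± 2.4142
CI: (67.5858, 72.4142)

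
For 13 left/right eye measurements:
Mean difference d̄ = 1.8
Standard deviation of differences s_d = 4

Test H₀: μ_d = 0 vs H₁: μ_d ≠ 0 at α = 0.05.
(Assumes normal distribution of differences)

Answer: t = 1.6225, fail to reject H₀

Derivation:
df = n - 1 = 12
SE = s_d/√n = 4/√13 = 1.1094
t = d̄/SE = 1.8/1.1094 = 1.6225
Critical value: t_{0.025,12} = ±2.179
p-value ≈ 0.1307
Decision: fail to reject H₀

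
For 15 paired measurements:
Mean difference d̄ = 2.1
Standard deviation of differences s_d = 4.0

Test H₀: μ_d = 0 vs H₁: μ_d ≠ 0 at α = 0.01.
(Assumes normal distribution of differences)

df = n - 1 = 14
SE = s_d/√n = 4.0/√15 = 1.0328
t = d̄/SE = 2.1/1.0328 = 2.0333
Critical value: t_{0.005,14} = ±2.977
p-value ≈ 0.0614
Decision: fail to reject H₀

Answer: t = 2.0333, fail to reject H₀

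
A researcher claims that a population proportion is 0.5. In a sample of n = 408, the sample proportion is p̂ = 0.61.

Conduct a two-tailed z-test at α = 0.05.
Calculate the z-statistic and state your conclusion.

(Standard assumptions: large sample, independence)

Answer: z = 4.4437, reject H₀

Derivation:
H₀: p = 0.5, H₁: p ≠ 0.5
Standard error: SE = √(p₀(1-p₀)/n) = √(0.5×0.5/408) = 0.024754
z-statistic: z = (p̂ - p₀)/SE = (0.61 - 0.5)/0.024754 = 4.4437
Critical value: z_0.025 = ±1.960
p-value < 0.0001
Decision: reject H₀ at α = 0.05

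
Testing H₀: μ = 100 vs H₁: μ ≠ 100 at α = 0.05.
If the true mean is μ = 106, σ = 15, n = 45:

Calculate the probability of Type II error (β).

Answer: β ≈ 0.2348

Derivation:
SE = σ/√n = 15/√45 = 2.2361
Critical values: μ₀ ± z_0.025×SE = 100 ± 1.960×2.2361
Acceptance region: (95.6172, 104.3828)
Under H₁ (μ = 106): z_high = (104.3828 - 106)/2.2361 = -0.7232, z_low = (95.6172 - 106)/2.2361 = -4.6433
β = P(not reject | H₁) = Φ(-0.7232) - Φ(-4.6433) ≈ 0.2348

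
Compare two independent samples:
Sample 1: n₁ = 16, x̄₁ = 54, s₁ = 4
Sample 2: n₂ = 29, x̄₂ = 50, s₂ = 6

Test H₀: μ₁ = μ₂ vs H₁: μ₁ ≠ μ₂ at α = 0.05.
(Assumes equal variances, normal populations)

Answer: t = 2.3842, reject H₀

Derivation:
Pooled variance: s²_p = [15×4² + 28×6²]/(43) = 29.0233
s_p = 5.3873
SE = s_p×√(1/n₁ + 1/n₂) = 5.3873×√(1/16 + 1/29) = 1.6777
t = (x̄₁ - x̄₂)/SE = (54 - 50)/1.6777 = 2.3842
df = 43, t-critical = ±2.017
Decision: reject H₀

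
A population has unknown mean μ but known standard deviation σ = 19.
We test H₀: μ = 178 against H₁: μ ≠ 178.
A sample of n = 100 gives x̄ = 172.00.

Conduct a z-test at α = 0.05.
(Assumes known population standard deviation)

Answer: z = -3.1579, reject H₀

Derivation:
Standard error: SE = σ/√n = 19/√100 = 1.9000
z-statistic: z = (x̄ - μ₀)/SE = (172.00 - 178)/1.9000 = -3.1579
Critical value: ±1.960
p-value = 0.0016
Decision: reject H₀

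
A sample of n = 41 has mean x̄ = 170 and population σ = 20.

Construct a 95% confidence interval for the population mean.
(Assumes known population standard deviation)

Confidence level: 95%, α = 0.05
z_0.025 = 1.960
SE = σ/√n = 20/√41 = 3.1235
Margin of error = 1.960 × 3.1235 = 6.1221
CI: x̄ ± margin = 170 ± 6.1221
CI: (163.8779, 176.1221)

Answer: (163.8779, 176.1221)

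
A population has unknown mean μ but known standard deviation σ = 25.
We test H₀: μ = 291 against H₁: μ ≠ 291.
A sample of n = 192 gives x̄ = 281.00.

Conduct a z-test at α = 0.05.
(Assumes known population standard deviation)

Standard error: SE = σ/√n = 25/√192 = 1.8042
z-statistic: z = (x̄ - μ₀)/SE = (281.00 - 291)/1.8042 = -5.5426
Critical value: ±1.960
p-value < 0.0001
Decision: reject H₀

Answer: z = -5.5426, reject H₀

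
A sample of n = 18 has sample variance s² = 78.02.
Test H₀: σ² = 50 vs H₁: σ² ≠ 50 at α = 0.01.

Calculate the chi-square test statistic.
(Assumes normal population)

Answer: χ² = 26.5268, fail to reject H₀

Derivation:
df = n - 1 = 17
χ² = (n-1)s²/σ₀² = 17×78.02/50 = 26.5268
Critical values: χ²_{0.995,17} = 5.697, χ²_{0.005,17} = 35.718
Rejection region: χ² < 5.697 or χ² > 35.718
Decision: fail to reject H₀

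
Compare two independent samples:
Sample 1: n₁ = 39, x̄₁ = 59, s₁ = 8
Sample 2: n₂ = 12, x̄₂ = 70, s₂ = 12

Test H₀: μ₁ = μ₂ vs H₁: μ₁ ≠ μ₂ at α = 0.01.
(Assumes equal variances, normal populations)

Answer: t = -3.6808, reject H₀

Derivation:
Pooled variance: s²_p = [38×8² + 11×12²]/(49) = 81.9592
s_p = 9.0531
SE = s_p×√(1/n₁ + 1/n₂) = 9.0531×√(1/39 + 1/12) = 2.9885
t = (x̄₁ - x̄₂)/SE = (59 - 70)/2.9885 = -3.6808
df = 49, t-critical = ±2.680
Decision: reject H₀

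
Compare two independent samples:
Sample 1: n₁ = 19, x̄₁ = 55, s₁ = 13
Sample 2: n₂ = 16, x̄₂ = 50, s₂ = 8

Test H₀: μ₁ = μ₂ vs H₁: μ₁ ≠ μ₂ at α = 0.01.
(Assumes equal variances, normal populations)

Answer: t = 1.3381, fail to reject H₀

Derivation:
Pooled variance: s²_p = [18×13² + 15×8²]/(33) = 121.2727
s_p = 11.0124
SE = s_p×√(1/n₁ + 1/n₂) = 11.0124×√(1/19 + 1/16) = 3.7366
t = (x̄₁ - x̄₂)/SE = (55 - 50)/3.7366 = 1.3381
df = 33, t-critical = ±2.733
Decision: fail to reject H₀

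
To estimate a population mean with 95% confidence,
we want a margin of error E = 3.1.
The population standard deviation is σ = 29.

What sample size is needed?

z_0.025 = 1.960
n = (z×σ/E)² = (1.960×29/3.1)²
n = 336.1900
Round up: n = 337

Answer: n = 337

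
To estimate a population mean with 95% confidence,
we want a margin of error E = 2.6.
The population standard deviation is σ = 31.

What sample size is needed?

z_0.025 = 1.960
n = (z×σ/E)² = (1.960×31/2.6)²
n = 546.1209
Round up: n = 547

Answer: n = 547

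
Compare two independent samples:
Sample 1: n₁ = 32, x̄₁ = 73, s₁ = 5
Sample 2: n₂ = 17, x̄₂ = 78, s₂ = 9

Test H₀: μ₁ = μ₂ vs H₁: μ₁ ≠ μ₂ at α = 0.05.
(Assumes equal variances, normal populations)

Pooled variance: s²_p = [31×5² + 16×9²]/(47) = 44.0638
s_p = 6.6381
SE = s_p×√(1/n₁ + 1/n₂) = 6.6381×√(1/32 + 1/17) = 1.9922
t = (x̄₁ - x̄₂)/SE = (73 - 78)/1.9922 = -2.5098
df = 47, t-critical = ±2.012
Decision: reject H₀

Answer: t = -2.5098, reject H₀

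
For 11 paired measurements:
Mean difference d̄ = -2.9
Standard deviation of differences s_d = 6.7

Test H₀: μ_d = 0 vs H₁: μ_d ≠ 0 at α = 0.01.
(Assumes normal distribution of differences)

df = n - 1 = 10
SE = s_d/√n = 6.7/√11 = 2.0201
t = d̄/SE = -2.9/2.0201 = -1.4356
Critical value: t_{0.005,10} = ±3.169
p-value ≈ 0.1816
Decision: fail to reject H₀

Answer: t = -1.4356, fail to reject H₀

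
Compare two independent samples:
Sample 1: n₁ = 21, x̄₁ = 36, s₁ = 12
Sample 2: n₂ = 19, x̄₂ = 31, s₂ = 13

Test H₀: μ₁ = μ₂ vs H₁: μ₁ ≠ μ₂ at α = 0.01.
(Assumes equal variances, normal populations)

Answer: t = 1.2650, fail to reject H₀

Derivation:
Pooled variance: s²_p = [20×12² + 18×13²]/(38) = 155.8421
s_p = 12.4837
SE = s_p×√(1/n₁ + 1/n₂) = 12.4837×√(1/21 + 1/19) = 3.9526
t = (x̄₁ - x̄₂)/SE = (36 - 31)/3.9526 = 1.2650
df = 38, t-critical = ±2.712
Decision: fail to reject H₀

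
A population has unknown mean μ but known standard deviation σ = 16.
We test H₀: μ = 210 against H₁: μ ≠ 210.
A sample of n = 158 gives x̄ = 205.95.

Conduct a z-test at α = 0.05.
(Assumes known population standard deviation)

Answer: z = -3.1817, reject H₀

Derivation:
Standard error: SE = σ/√n = 16/√158 = 1.2729
z-statistic: z = (x̄ - μ₀)/SE = (205.95 - 210)/1.2729 = -3.1817
Critical value: ±1.960
p-value = 0.0015
Decision: reject H₀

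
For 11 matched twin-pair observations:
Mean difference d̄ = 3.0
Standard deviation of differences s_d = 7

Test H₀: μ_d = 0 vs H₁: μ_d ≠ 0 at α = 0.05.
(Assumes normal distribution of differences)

df = n - 1 = 10
SE = s_d/√n = 7/√11 = 2.1106
t = d̄/SE = 3.0/2.1106 = 1.4214
Critical value: t_{0.025,10} = ±2.228
p-value ≈ 0.1856
Decision: fail to reject H₀

Answer: t = 1.4214, fail to reject H₀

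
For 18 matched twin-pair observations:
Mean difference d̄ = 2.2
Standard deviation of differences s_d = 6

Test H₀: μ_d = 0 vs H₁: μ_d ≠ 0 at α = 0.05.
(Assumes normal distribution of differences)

Answer: t = 1.5556, fail to reject H₀

Derivation:
df = n - 1 = 17
SE = s_d/√n = 6/√18 = 1.4142
t = d̄/SE = 2.2/1.4142 = 1.5556
Critical value: t_{0.025,17} = ±2.110
p-value ≈ 0.1382
Decision: fail to reject H₀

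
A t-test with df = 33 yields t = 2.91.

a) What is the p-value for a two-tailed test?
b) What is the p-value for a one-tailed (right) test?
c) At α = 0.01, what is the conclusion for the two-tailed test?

Using t-distribution with df = 33:
a) Two-tailed: p = 2×P(T > 2.91) = 0.0064
b) One-tailed: p = P(T > 2.91) = 0.0032
c) 0.0064 < 0.01, reject H₀

Answer: a) 0.0064, b) 0.0032, c) reject H₀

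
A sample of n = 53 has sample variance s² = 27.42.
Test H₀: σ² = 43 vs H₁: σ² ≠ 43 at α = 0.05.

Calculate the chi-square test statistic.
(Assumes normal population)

df = n - 1 = 52
χ² = (n-1)s²/σ₀² = 52×27.42/43 = 33.1591
Critical values: χ²_{0.975,52} = 33.968, χ²_{0.025,52} = 73.810
Rejection region: χ² < 33.968 or χ² > 73.810
Decision: reject H₀

Answer: χ² = 33.1591, reject H₀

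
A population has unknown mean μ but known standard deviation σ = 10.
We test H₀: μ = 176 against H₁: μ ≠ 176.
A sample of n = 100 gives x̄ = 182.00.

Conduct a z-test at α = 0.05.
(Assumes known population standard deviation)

Answer: z = 6.0000, reject H₀

Derivation:
Standard error: SE = σ/√n = 10/√100 = 1.0000
z-statistic: z = (x̄ - μ₀)/SE = (182.00 - 176)/1.0000 = 6.0000
Critical value: ±1.960
p-value < 0.0001
Decision: reject H₀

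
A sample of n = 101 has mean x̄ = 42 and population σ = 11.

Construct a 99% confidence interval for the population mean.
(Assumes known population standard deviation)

Confidence level: 99%, α = 0.01
z_0.005 = 2.576
SE = σ/√n = 11/√101 = 1.0945
Margin of error = 2.576 × 1.0945 = 2.8194
CI: x̄ ± margin = 42 ± 2.8194
CI: (39.1806, 44.8194)

Answer: (39.1806, 44.8194)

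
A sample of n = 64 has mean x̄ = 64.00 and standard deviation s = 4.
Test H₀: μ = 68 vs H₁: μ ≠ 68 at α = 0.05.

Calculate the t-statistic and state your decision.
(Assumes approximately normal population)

df = n - 1 = 63
SE = s/√n = 4/√64 = 0.5000
t = (x̄ - μ₀)/SE = (64.00 - 68)/0.5000 = -8.0000
Critical value: t_{0.025,63} = ±1.998
p-value < 0.0001
Decision: reject H₀

Answer: t = -8.0000, reject H₀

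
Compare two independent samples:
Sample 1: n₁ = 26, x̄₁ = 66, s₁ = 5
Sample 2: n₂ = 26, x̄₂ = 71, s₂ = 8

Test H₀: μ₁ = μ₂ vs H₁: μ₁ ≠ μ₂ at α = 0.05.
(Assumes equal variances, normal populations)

Pooled variance: s²_p = [25×5² + 25×8²]/(50) = 44.5000
s_p = 6.6708
SE = s_p×√(1/n₁ + 1/n₂) = 6.6708×√(1/26 + 1/26) = 1.8501
t = (x̄₁ - x̄₂)/SE = (66 - 71)/1.8501 = -2.7026
df = 50, t-critical = ±2.009
Decision: reject H₀

Answer: t = -2.7026, reject H₀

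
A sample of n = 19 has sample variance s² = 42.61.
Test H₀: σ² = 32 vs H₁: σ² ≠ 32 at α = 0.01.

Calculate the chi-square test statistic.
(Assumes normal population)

df = n - 1 = 18
χ² = (n-1)s²/σ₀² = 18×42.61/32 = 23.9681
Critical values: χ²_{0.995,18} = 6.265, χ²_{0.005,18} = 37.156
Rejection region: χ² < 6.265 or χ² > 37.156
Decision: fail to reject H₀

Answer: χ² = 23.9681, fail to reject H₀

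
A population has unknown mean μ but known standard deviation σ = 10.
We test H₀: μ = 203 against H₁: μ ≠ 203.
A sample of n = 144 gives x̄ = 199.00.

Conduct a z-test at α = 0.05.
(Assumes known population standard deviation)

Answer: z = -4.8002, reject H₀

Derivation:
Standard error: SE = σ/√n = 10/√144 = 0.8333
z-statistic: z = (x̄ - μ₀)/SE = (199.00 - 203)/0.8333 = -4.8002
Critical value: ±1.960
p-value < 0.0001
Decision: reject H₀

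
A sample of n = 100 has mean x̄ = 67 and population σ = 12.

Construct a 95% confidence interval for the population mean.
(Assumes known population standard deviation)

Answer: (64.6480, 69.3520)

Derivation:
Confidence level: 95%, α = 0.05
z_0.025 = 1.960
SE = σ/√n = 12/√100 = 1.2000
Margin of error = 1.960 × 1.2000 = 2.3520
CI: x̄ ± margin = 67 ± 2.3520
CI: (64.6480, 69.3520)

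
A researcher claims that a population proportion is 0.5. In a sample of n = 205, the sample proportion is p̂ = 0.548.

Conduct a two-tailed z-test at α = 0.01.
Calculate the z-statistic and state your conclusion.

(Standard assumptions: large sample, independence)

Answer: z = 1.3745, fail to reject H₀

Derivation:
H₀: p = 0.5, H₁: p ≠ 0.5
Standard error: SE = √(p₀(1-p₀)/n) = √(0.5×0.5/205) = 0.034922
z-statistic: z = (p̂ - p₀)/SE = (0.548 - 0.5)/0.034922 = 1.3745
Critical value: z_0.005 = ±2.576
p-value = 0.1693
Decision: fail to reject H₀ at α = 0.01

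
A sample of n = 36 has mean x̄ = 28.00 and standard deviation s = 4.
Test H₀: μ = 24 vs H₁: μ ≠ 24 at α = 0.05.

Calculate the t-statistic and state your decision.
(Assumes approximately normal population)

Answer: t = 5.9997, reject H₀

Derivation:
df = n - 1 = 35
SE = s/√n = 4/√36 = 0.6667
t = (x̄ - μ₀)/SE = (28.00 - 24)/0.6667 = 5.9997
Critical value: t_{0.025,35} = ±2.030
p-value < 0.0001
Decision: reject H₀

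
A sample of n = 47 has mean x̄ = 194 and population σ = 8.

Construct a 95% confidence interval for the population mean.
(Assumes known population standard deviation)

Answer: (191.7129, 196.2871)

Derivation:
Confidence level: 95%, α = 0.05
z_0.025 = 1.960
SE = σ/√n = 8/√47 = 1.1669
Margin of error = 1.960 × 1.1669 = 2.2871
CI: x̄ ± margin = 194 ± 2.2871
CI: (191.7129, 196.2871)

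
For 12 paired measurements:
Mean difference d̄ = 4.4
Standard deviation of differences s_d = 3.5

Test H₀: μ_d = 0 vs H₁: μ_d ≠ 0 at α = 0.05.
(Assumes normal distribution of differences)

df = n - 1 = 11
SE = s_d/√n = 3.5/√12 = 1.0104
t = d̄/SE = 4.4/1.0104 = 4.3547
Critical value: t_{0.025,11} = ±2.201
p-value ≈ 0.0011
Decision: reject H₀

Answer: t = 4.3547, reject H₀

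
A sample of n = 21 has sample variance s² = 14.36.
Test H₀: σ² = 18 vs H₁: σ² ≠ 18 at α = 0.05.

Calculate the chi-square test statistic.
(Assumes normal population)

Answer: χ² = 15.9556, fail to reject H₀

Derivation:
df = n - 1 = 20
χ² = (n-1)s²/σ₀² = 20×14.36/18 = 15.9556
Critical values: χ²_{0.975,20} = 9.591, χ²_{0.025,20} = 34.170
Rejection region: χ² < 9.591 or χ² > 34.170
Decision: fail to reject H₀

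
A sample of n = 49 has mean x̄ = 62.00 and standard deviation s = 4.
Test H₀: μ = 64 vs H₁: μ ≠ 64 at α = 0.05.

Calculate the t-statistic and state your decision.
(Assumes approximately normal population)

df = n - 1 = 48
SE = s/√n = 4/√49 = 0.5714
t = (x̄ - μ₀)/SE = (62.00 - 64)/0.5714 = -3.5002
Critical value: t_{0.025,48} = ±2.011
p-value ≈ 0.0010
Decision: reject H₀

Answer: t = -3.5002, reject H₀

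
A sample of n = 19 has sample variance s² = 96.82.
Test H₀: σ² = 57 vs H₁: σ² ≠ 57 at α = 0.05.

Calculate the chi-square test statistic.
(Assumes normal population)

df = n - 1 = 18
χ² = (n-1)s²/σ₀² = 18×96.82/57 = 30.5747
Critical values: χ²_{0.975,18} = 8.231, χ²_{0.025,18} = 31.526
Rejection region: χ² < 8.231 or χ² > 31.526
Decision: fail to reject H₀

Answer: χ² = 30.5747, fail to reject H₀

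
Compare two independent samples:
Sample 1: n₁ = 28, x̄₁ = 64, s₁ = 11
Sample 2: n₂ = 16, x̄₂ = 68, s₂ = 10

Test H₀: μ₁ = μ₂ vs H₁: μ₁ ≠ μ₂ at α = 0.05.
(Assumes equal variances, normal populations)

Pooled variance: s²_p = [27×11² + 15×10²]/(42) = 113.5000
s_p = 10.6536
SE = s_p×√(1/n₁ + 1/n₂) = 10.6536×√(1/28 + 1/16) = 3.3387
t = (x̄₁ - x̄₂)/SE = (64 - 68)/3.3387 = -1.1981
df = 42, t-critical = ±2.018
Decision: fail to reject H₀

Answer: t = -1.1981, fail to reject H₀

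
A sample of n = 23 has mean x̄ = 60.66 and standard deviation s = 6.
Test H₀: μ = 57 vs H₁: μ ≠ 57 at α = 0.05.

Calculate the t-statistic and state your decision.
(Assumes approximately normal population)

Answer: t = 2.9254, reject H₀

Derivation:
df = n - 1 = 22
SE = s/√n = 6/√23 = 1.2511
t = (x̄ - μ₀)/SE = (60.66 - 57)/1.2511 = 2.9254
Critical value: t_{0.025,22} = ±2.074
p-value ≈ 0.0078
Decision: reject H₀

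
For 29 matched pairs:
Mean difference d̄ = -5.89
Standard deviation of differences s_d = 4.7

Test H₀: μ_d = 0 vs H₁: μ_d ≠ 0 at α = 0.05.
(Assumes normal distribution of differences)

Answer: t = -6.7484, reject H₀

Derivation:
df = n - 1 = 28
SE = s_d/√n = 4.7/√29 = 0.8728
t = d̄/SE = -5.89/0.8728 = -6.7484
Critical value: t_{0.025,28} = ±2.048
p-value < 0.0001
Decision: reject H₀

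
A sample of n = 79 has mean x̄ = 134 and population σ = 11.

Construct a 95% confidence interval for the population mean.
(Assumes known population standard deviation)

Confidence level: 95%, α = 0.05
z_0.025 = 1.960
SE = σ/√n = 11/√79 = 1.2376
Margin of error = 1.960 × 1.2376 = 2.4257
CI: x̄ ± margin = 134 ± 2.4257
CI: (131.5743, 136.4257)

Answer: (131.5743, 136.4257)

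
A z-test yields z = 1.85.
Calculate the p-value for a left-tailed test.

For z = 1.85:
p = P(Z < 1.85) = Φ(1.85) = 0.9678

Answer: p-value ≈ 0.9678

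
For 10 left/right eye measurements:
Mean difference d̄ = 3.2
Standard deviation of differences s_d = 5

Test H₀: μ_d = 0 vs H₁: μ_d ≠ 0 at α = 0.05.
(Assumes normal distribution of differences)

df = n - 1 = 9
SE = s_d/√n = 5/√10 = 1.5811
t = d̄/SE = 3.2/1.5811 = 2.0239
Critical value: t_{0.025,9} = ±2.262
p-value ≈ 0.0737
Decision: fail to reject H₀

Answer: t = 2.0239, fail to reject H₀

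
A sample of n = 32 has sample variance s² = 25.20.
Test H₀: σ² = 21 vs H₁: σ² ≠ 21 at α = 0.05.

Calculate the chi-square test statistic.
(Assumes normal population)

Answer: χ² = 37.2000, fail to reject H₀

Derivation:
df = n - 1 = 31
χ² = (n-1)s²/σ₀² = 31×25.20/21 = 37.2000
Critical values: χ²_{0.975,31} = 17.539, χ²_{0.025,31} = 48.232
Rejection region: χ² < 17.539 or χ² > 48.232
Decision: fail to reject H₀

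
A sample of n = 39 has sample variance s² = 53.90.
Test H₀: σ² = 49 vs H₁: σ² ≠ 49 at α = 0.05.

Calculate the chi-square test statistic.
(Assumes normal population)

df = n - 1 = 38
χ² = (n-1)s²/σ₀² = 38×53.90/49 = 41.8000
Critical values: χ²_{0.975,38} = 22.878, χ²_{0.025,38} = 56.896
Rejection region: χ² < 22.878 or χ² > 56.896
Decision: fail to reject H₀

Answer: χ² = 41.8000, fail to reject H₀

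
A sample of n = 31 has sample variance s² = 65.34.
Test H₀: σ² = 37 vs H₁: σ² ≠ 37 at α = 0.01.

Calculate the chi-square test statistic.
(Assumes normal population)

Answer: χ² = 52.9784, fail to reject H₀

Derivation:
df = n - 1 = 30
χ² = (n-1)s²/σ₀² = 30×65.34/37 = 52.9784
Critical values: χ²_{0.995,30} = 13.787, χ²_{0.005,30} = 53.672
Rejection region: χ² < 13.787 or χ² > 53.672
Decision: fail to reject H₀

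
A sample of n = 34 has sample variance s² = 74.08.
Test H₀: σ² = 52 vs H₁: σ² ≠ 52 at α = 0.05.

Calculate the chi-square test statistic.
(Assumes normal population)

Answer: χ² = 47.0123, fail to reject H₀

Derivation:
df = n - 1 = 33
χ² = (n-1)s²/σ₀² = 33×74.08/52 = 47.0123
Critical values: χ²_{0.975,33} = 19.047, χ²_{0.025,33} = 50.725
Rejection region: χ² < 19.047 or χ² > 50.725
Decision: fail to reject H₀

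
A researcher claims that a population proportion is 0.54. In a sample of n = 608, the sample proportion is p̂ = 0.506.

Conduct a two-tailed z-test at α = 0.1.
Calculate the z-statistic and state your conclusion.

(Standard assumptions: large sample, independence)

H₀: p = 0.54, H₁: p ≠ 0.54
Standard error: SE = √(p₀(1-p₀)/n) = √(0.54×0.46/608) = 0.020213
z-statistic: z = (p̂ - p₀)/SE = (0.506 - 0.54)/0.020213 = -1.6821
Critical value: z_0.05 = ±1.645
p-value = 0.0925
Decision: reject H₀ at α = 0.1

Answer: z = -1.6821, reject H₀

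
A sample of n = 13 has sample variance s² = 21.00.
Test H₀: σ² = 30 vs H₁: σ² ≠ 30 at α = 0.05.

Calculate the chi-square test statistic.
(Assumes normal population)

Answer: χ² = 8.4000, fail to reject H₀

Derivation:
df = n - 1 = 12
χ² = (n-1)s²/σ₀² = 12×21.00/30 = 8.4000
Critical values: χ²_{0.975,12} = 4.404, χ²_{0.025,12} = 23.337
Rejection region: χ² < 4.404 or χ² > 23.337
Decision: fail to reject H₀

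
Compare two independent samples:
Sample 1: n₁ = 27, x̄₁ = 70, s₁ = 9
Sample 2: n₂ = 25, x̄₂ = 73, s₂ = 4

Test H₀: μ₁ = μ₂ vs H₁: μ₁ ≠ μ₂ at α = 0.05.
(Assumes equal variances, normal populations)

Answer: t = -1.5316, fail to reject H₀

Derivation:
Pooled variance: s²_p = [26×9² + 24×4²]/(50) = 49.8000
s_p = 7.0569
SE = s_p×√(1/n₁ + 1/n₂) = 7.0569×√(1/27 + 1/25) = 1.9587
t = (x̄₁ - x̄₂)/SE = (70 - 73)/1.9587 = -1.5316
df = 50, t-critical = ±2.009
Decision: fail to reject H₀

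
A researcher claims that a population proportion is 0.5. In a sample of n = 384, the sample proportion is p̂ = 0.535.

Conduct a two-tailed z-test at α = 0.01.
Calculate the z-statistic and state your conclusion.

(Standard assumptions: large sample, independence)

H₀: p = 0.5, H₁: p ≠ 0.5
Standard error: SE = √(p₀(1-p₀)/n) = √(0.5×0.5/384) = 0.025516
z-statistic: z = (p̂ - p₀)/SE = (0.535 - 0.5)/0.025516 = 1.3717
Critical value: z_0.005 = ±2.576
p-value = 0.1702
Decision: fail to reject H₀ at α = 0.01

Answer: z = 1.3717, fail to reject H₀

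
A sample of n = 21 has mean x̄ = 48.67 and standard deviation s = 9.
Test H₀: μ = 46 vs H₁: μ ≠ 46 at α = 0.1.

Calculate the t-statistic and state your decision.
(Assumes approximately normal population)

df = n - 1 = 20
SE = s/√n = 9/√21 = 1.9640
t = (x̄ - μ₀)/SE = (48.67 - 46)/1.9640 = 1.3595
Critical value: t_{0.05,20} = ±1.725
p-value ≈ 0.1891
Decision: fail to reject H₀

Answer: t = 1.3595, fail to reject H₀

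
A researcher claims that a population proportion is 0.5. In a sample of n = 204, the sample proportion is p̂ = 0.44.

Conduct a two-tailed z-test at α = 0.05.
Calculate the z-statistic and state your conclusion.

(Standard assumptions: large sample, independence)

Answer: z = -1.7139, fail to reject H₀

Derivation:
H₀: p = 0.5, H₁: p ≠ 0.5
Standard error: SE = √(p₀(1-p₀)/n) = √(0.5×0.5/204) = 0.035007
z-statistic: z = (p̂ - p₀)/SE = (0.44 - 0.5)/0.035007 = -1.7139
Critical value: z_0.025 = ±1.960
p-value = 0.0865
Decision: fail to reject H₀ at α = 0.05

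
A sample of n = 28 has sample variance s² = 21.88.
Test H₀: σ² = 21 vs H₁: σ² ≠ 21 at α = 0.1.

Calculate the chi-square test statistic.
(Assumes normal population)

df = n - 1 = 27
χ² = (n-1)s²/σ₀² = 27×21.88/21 = 28.1314
Critical values: χ²_{0.95,27} = 16.151, χ²_{0.05,27} = 40.113
Rejection region: χ² < 16.151 or χ² > 40.113
Decision: fail to reject H₀

Answer: χ² = 28.1314, fail to reject H₀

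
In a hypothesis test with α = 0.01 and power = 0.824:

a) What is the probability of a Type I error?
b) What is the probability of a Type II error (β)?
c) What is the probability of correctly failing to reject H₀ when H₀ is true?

Answer: a) 0.01, b) 0.176, c) 0.99

Derivation:
a) Type I error probability = α = 0.01
b) Power = P(reject H₀ | H₁ true) = 1 - β = 0.824, so Type II error probability = β = 1 - Power = 0.176
c) P(fail to reject H₀ | H₀ true) = 1 - α = 0.99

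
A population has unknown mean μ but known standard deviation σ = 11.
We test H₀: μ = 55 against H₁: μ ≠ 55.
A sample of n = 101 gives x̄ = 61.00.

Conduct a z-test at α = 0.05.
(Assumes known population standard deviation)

Answer: z = 5.4820, reject H₀

Derivation:
Standard error: SE = σ/√n = 11/√101 = 1.0945
z-statistic: z = (x̄ - μ₀)/SE = (61.00 - 55)/1.0945 = 5.4820
Critical value: ±1.960
p-value < 0.0001
Decision: reject H₀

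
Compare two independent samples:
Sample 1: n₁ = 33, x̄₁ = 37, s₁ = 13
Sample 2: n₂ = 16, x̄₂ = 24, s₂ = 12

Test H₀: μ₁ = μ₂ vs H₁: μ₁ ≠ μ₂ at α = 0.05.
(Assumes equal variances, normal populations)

Answer: t = 3.3630, reject H₀

Derivation:
Pooled variance: s²_p = [32×13² + 15×12²]/(47) = 161.0213
s_p = 12.6894
SE = s_p×√(1/n₁ + 1/n₂) = 12.6894×√(1/33 + 1/16) = 3.8656
t = (x̄₁ - x̄₂)/SE = (37 - 24)/3.8656 = 3.3630
df = 47, t-critical = ±2.012
Decision: reject H₀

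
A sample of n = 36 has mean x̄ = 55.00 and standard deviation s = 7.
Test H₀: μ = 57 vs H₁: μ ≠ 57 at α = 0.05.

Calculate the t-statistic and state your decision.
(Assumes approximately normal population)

Answer: t = -1.7142, fail to reject H₀

Derivation:
df = n - 1 = 35
SE = s/√n = 7/√36 = 1.1667
t = (x̄ - μ₀)/SE = (55.00 - 57)/1.1667 = -1.7142
Critical value: t_{0.025,35} = ±2.030
p-value ≈ 0.0953
Decision: fail to reject H₀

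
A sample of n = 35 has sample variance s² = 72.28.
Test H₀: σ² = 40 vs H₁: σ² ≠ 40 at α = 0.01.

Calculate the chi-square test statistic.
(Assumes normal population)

Answer: χ² = 61.4380, reject H₀

Derivation:
df = n - 1 = 34
χ² = (n-1)s²/σ₀² = 34×72.28/40 = 61.4380
Critical values: χ²_{0.995,34} = 16.501, χ²_{0.005,34} = 58.964
Rejection region: χ² < 16.501 or χ² > 58.964
Decision: reject H₀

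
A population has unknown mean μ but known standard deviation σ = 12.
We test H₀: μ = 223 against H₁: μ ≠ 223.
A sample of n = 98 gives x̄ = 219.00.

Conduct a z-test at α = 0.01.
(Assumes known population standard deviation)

Standard error: SE = σ/√n = 12/√98 = 1.2122
z-statistic: z = (x̄ - μ₀)/SE = (219.00 - 223)/1.2122 = -3.2998
Critical value: ±2.576
p-value = 0.0010
Decision: reject H₀

Answer: z = -3.2998, reject H₀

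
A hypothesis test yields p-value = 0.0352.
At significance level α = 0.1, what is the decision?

Compare p-value to α:
0.0352 < 0.1
Decision: reject H₀

Answer: reject H₀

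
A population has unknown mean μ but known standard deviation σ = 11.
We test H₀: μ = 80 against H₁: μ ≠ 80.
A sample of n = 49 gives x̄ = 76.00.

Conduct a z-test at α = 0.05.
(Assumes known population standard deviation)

Answer: z = -2.5455, reject H₀

Derivation:
Standard error: SE = σ/√n = 11/√49 = 1.5714
z-statistic: z = (x̄ - μ₀)/SE = (76.00 - 80)/1.5714 = -2.5455
Critical value: ±1.960
p-value = 0.0109
Decision: reject H₀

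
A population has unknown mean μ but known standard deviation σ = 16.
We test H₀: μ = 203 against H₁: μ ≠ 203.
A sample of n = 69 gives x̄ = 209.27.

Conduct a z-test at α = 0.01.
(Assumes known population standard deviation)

Answer: z = 3.2551, reject H₀

Derivation:
Standard error: SE = σ/√n = 16/√69 = 1.9262
z-statistic: z = (x̄ - μ₀)/SE = (209.27 - 203)/1.9262 = 3.2551
Critical value: ±2.576
p-value = 0.0011
Decision: reject H₀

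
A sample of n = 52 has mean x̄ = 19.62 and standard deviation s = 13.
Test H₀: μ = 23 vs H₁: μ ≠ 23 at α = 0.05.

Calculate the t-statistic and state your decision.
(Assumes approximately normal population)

Answer: t = -1.8749, fail to reject H₀

Derivation:
df = n - 1 = 51
SE = s/√n = 13/√52 = 1.8028
t = (x̄ - μ₀)/SE = (19.62 - 23)/1.8028 = -1.8749
Critical value: t_{0.025,51} = ±2.008
p-value ≈ 0.0665
Decision: fail to reject H₀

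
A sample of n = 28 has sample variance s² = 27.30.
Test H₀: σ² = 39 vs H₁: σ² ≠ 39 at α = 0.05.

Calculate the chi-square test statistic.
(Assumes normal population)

Answer: χ² = 18.9000, fail to reject H₀

Derivation:
df = n - 1 = 27
χ² = (n-1)s²/σ₀² = 27×27.30/39 = 18.9000
Critical values: χ²_{0.975,27} = 14.573, χ²_{0.025,27} = 43.195
Rejection region: χ² < 14.573 or χ² > 43.195
Decision: fail to reject H₀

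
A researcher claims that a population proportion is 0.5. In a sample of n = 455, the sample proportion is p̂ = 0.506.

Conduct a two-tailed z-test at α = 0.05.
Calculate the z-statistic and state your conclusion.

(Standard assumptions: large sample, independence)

Answer: z = 0.2560, fail to reject H₀

Derivation:
H₀: p = 0.5, H₁: p ≠ 0.5
Standard error: SE = √(p₀(1-p₀)/n) = √(0.5×0.5/455) = 0.023440
z-statistic: z = (p̂ - p₀)/SE = (0.506 - 0.5)/0.023440 = 0.2560
Critical value: z_0.025 = ±1.960
p-value = 0.7980
Decision: fail to reject H₀ at α = 0.05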